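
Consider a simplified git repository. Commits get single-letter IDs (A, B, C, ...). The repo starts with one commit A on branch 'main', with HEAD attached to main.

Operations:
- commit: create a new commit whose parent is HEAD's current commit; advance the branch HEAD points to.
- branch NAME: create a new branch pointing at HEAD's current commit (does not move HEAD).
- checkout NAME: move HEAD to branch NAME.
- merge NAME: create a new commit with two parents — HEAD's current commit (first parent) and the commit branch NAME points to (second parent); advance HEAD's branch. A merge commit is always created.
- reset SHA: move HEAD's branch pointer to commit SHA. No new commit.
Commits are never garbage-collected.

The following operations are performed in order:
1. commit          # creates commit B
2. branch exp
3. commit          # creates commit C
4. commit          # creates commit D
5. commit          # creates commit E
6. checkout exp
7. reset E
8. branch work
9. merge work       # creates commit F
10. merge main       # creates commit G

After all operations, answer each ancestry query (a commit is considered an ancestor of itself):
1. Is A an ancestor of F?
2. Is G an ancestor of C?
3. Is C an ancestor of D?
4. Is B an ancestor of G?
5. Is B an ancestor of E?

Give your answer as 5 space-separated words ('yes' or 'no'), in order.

Answer: yes no yes yes yes

Derivation:
After op 1 (commit): HEAD=main@B [main=B]
After op 2 (branch): HEAD=main@B [exp=B main=B]
After op 3 (commit): HEAD=main@C [exp=B main=C]
After op 4 (commit): HEAD=main@D [exp=B main=D]
After op 5 (commit): HEAD=main@E [exp=B main=E]
After op 6 (checkout): HEAD=exp@B [exp=B main=E]
After op 7 (reset): HEAD=exp@E [exp=E main=E]
After op 8 (branch): HEAD=exp@E [exp=E main=E work=E]
After op 9 (merge): HEAD=exp@F [exp=F main=E work=E]
After op 10 (merge): HEAD=exp@G [exp=G main=E work=E]
ancestors(F) = {A,B,C,D,E,F}; A in? yes
ancestors(C) = {A,B,C}; G in? no
ancestors(D) = {A,B,C,D}; C in? yes
ancestors(G) = {A,B,C,D,E,F,G}; B in? yes
ancestors(E) = {A,B,C,D,E}; B in? yes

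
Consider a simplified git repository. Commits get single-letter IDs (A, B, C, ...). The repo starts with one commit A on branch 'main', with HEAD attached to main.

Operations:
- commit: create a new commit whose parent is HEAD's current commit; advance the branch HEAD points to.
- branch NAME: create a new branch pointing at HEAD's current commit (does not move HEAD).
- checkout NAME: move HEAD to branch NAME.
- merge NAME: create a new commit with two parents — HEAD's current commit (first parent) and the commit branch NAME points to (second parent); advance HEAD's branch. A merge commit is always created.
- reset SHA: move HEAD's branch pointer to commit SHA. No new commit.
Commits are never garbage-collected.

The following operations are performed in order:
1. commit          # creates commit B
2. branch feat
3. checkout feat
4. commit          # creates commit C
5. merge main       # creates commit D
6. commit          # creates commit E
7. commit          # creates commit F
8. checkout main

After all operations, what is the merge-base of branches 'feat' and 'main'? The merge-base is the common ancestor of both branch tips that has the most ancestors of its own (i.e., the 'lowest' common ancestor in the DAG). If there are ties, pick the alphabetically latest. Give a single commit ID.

Answer: B

Derivation:
After op 1 (commit): HEAD=main@B [main=B]
After op 2 (branch): HEAD=main@B [feat=B main=B]
After op 3 (checkout): HEAD=feat@B [feat=B main=B]
After op 4 (commit): HEAD=feat@C [feat=C main=B]
After op 5 (merge): HEAD=feat@D [feat=D main=B]
After op 6 (commit): HEAD=feat@E [feat=E main=B]
After op 7 (commit): HEAD=feat@F [feat=F main=B]
After op 8 (checkout): HEAD=main@B [feat=F main=B]
ancestors(feat=F): ['A', 'B', 'C', 'D', 'E', 'F']
ancestors(main=B): ['A', 'B']
common: ['A', 'B']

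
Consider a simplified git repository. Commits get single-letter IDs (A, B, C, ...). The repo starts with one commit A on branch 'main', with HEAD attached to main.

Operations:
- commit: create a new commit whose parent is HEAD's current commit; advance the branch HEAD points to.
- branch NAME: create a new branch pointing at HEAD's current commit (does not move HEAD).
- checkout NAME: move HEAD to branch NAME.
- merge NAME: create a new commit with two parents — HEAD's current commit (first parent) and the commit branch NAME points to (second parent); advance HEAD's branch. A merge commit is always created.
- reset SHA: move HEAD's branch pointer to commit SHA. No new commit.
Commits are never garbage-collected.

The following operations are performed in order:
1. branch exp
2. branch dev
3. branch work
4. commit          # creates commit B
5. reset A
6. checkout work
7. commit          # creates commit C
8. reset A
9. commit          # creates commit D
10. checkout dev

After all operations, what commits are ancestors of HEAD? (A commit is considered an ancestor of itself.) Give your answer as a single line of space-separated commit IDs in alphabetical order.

Answer: A

Derivation:
After op 1 (branch): HEAD=main@A [exp=A main=A]
After op 2 (branch): HEAD=main@A [dev=A exp=A main=A]
After op 3 (branch): HEAD=main@A [dev=A exp=A main=A work=A]
After op 4 (commit): HEAD=main@B [dev=A exp=A main=B work=A]
After op 5 (reset): HEAD=main@A [dev=A exp=A main=A work=A]
After op 6 (checkout): HEAD=work@A [dev=A exp=A main=A work=A]
After op 7 (commit): HEAD=work@C [dev=A exp=A main=A work=C]
After op 8 (reset): HEAD=work@A [dev=A exp=A main=A work=A]
After op 9 (commit): HEAD=work@D [dev=A exp=A main=A work=D]
After op 10 (checkout): HEAD=dev@A [dev=A exp=A main=A work=D]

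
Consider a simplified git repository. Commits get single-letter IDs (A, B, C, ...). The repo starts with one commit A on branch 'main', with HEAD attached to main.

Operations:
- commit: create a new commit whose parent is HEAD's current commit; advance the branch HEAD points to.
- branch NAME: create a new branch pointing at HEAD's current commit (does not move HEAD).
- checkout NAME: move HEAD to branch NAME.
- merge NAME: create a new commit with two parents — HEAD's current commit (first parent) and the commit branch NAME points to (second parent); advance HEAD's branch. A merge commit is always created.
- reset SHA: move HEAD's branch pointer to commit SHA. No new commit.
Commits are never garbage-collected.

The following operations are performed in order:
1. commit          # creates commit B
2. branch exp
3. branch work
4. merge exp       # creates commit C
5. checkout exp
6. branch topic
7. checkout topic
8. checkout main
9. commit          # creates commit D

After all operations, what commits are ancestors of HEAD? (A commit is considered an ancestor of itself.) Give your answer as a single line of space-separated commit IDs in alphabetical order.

Answer: A B C D

Derivation:
After op 1 (commit): HEAD=main@B [main=B]
After op 2 (branch): HEAD=main@B [exp=B main=B]
After op 3 (branch): HEAD=main@B [exp=B main=B work=B]
After op 4 (merge): HEAD=main@C [exp=B main=C work=B]
After op 5 (checkout): HEAD=exp@B [exp=B main=C work=B]
After op 6 (branch): HEAD=exp@B [exp=B main=C topic=B work=B]
After op 7 (checkout): HEAD=topic@B [exp=B main=C topic=B work=B]
After op 8 (checkout): HEAD=main@C [exp=B main=C topic=B work=B]
After op 9 (commit): HEAD=main@D [exp=B main=D topic=B work=B]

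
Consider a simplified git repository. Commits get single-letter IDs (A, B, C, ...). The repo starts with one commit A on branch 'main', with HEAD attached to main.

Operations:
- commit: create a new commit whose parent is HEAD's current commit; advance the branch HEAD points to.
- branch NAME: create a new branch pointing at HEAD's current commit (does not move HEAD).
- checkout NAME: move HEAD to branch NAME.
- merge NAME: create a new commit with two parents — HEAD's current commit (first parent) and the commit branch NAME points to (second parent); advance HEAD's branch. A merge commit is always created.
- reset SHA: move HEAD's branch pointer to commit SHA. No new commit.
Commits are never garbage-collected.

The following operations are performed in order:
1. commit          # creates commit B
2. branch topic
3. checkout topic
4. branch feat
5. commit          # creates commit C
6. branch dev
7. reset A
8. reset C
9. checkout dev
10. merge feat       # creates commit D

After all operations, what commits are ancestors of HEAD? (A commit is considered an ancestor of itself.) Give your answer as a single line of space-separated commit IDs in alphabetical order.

Answer: A B C D

Derivation:
After op 1 (commit): HEAD=main@B [main=B]
After op 2 (branch): HEAD=main@B [main=B topic=B]
After op 3 (checkout): HEAD=topic@B [main=B topic=B]
After op 4 (branch): HEAD=topic@B [feat=B main=B topic=B]
After op 5 (commit): HEAD=topic@C [feat=B main=B topic=C]
After op 6 (branch): HEAD=topic@C [dev=C feat=B main=B topic=C]
After op 7 (reset): HEAD=topic@A [dev=C feat=B main=B topic=A]
After op 8 (reset): HEAD=topic@C [dev=C feat=B main=B topic=C]
After op 9 (checkout): HEAD=dev@C [dev=C feat=B main=B topic=C]
After op 10 (merge): HEAD=dev@D [dev=D feat=B main=B topic=C]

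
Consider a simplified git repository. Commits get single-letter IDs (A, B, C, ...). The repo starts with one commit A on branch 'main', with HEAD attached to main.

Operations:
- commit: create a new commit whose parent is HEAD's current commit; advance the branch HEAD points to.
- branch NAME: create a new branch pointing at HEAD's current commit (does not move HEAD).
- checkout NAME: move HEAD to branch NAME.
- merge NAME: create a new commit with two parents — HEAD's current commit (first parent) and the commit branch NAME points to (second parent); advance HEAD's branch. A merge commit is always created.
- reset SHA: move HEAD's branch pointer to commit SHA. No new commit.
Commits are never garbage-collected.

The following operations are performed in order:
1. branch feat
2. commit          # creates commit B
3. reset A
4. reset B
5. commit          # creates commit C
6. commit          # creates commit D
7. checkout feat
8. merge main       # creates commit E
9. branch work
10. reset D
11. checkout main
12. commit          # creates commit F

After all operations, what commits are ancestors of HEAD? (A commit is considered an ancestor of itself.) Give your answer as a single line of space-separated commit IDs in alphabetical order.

After op 1 (branch): HEAD=main@A [feat=A main=A]
After op 2 (commit): HEAD=main@B [feat=A main=B]
After op 3 (reset): HEAD=main@A [feat=A main=A]
After op 4 (reset): HEAD=main@B [feat=A main=B]
After op 5 (commit): HEAD=main@C [feat=A main=C]
After op 6 (commit): HEAD=main@D [feat=A main=D]
After op 7 (checkout): HEAD=feat@A [feat=A main=D]
After op 8 (merge): HEAD=feat@E [feat=E main=D]
After op 9 (branch): HEAD=feat@E [feat=E main=D work=E]
After op 10 (reset): HEAD=feat@D [feat=D main=D work=E]
After op 11 (checkout): HEAD=main@D [feat=D main=D work=E]
After op 12 (commit): HEAD=main@F [feat=D main=F work=E]

Answer: A B C D F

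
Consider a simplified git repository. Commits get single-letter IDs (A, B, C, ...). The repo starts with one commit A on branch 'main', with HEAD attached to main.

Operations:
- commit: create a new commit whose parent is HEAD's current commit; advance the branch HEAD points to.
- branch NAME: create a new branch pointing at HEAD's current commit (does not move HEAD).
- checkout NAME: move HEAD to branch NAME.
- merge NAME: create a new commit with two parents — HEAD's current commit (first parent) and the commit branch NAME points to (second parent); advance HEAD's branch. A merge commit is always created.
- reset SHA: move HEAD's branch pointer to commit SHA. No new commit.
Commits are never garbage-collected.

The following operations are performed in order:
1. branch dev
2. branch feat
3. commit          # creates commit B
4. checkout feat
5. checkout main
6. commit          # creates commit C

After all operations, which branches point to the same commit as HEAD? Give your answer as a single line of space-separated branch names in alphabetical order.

Answer: main

Derivation:
After op 1 (branch): HEAD=main@A [dev=A main=A]
After op 2 (branch): HEAD=main@A [dev=A feat=A main=A]
After op 3 (commit): HEAD=main@B [dev=A feat=A main=B]
After op 4 (checkout): HEAD=feat@A [dev=A feat=A main=B]
After op 5 (checkout): HEAD=main@B [dev=A feat=A main=B]
After op 6 (commit): HEAD=main@C [dev=A feat=A main=C]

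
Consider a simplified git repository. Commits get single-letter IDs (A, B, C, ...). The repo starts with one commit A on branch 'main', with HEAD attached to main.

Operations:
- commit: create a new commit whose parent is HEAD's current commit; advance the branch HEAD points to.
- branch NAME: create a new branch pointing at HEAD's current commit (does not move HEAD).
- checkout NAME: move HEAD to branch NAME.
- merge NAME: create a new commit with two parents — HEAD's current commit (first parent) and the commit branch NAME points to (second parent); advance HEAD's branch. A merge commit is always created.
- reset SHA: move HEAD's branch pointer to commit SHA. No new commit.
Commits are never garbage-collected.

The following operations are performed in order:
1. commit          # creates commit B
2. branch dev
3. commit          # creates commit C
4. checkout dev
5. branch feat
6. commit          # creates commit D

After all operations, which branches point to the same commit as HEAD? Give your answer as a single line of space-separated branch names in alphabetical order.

Answer: dev

Derivation:
After op 1 (commit): HEAD=main@B [main=B]
After op 2 (branch): HEAD=main@B [dev=B main=B]
After op 3 (commit): HEAD=main@C [dev=B main=C]
After op 4 (checkout): HEAD=dev@B [dev=B main=C]
After op 5 (branch): HEAD=dev@B [dev=B feat=B main=C]
After op 6 (commit): HEAD=dev@D [dev=D feat=B main=C]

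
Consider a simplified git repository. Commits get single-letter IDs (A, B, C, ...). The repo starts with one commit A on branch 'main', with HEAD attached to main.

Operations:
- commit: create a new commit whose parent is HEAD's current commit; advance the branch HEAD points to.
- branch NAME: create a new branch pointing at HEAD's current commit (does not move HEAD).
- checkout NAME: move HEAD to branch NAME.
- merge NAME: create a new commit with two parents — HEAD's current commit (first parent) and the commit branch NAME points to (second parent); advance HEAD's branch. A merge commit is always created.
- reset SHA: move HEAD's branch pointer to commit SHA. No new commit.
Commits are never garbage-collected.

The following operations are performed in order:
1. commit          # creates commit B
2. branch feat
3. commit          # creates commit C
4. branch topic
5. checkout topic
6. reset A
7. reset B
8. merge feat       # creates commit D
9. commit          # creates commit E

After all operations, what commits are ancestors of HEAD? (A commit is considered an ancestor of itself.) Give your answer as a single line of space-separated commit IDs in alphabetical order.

After op 1 (commit): HEAD=main@B [main=B]
After op 2 (branch): HEAD=main@B [feat=B main=B]
After op 3 (commit): HEAD=main@C [feat=B main=C]
After op 4 (branch): HEAD=main@C [feat=B main=C topic=C]
After op 5 (checkout): HEAD=topic@C [feat=B main=C topic=C]
After op 6 (reset): HEAD=topic@A [feat=B main=C topic=A]
After op 7 (reset): HEAD=topic@B [feat=B main=C topic=B]
After op 8 (merge): HEAD=topic@D [feat=B main=C topic=D]
After op 9 (commit): HEAD=topic@E [feat=B main=C topic=E]

Answer: A B D E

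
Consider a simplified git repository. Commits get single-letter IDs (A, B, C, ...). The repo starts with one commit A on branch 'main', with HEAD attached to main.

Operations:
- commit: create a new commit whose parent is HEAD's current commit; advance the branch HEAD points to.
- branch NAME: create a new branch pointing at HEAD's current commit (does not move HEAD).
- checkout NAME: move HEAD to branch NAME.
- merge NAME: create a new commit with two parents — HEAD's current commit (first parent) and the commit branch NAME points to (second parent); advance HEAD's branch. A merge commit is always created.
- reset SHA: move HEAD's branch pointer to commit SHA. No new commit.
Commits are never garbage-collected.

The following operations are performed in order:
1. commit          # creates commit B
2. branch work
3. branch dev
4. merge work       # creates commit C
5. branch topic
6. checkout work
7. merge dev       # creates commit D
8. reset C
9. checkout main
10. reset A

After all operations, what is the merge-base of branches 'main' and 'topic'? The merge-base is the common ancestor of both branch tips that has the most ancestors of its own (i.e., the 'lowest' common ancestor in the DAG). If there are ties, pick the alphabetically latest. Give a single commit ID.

Answer: A

Derivation:
After op 1 (commit): HEAD=main@B [main=B]
After op 2 (branch): HEAD=main@B [main=B work=B]
After op 3 (branch): HEAD=main@B [dev=B main=B work=B]
After op 4 (merge): HEAD=main@C [dev=B main=C work=B]
After op 5 (branch): HEAD=main@C [dev=B main=C topic=C work=B]
After op 6 (checkout): HEAD=work@B [dev=B main=C topic=C work=B]
After op 7 (merge): HEAD=work@D [dev=B main=C topic=C work=D]
After op 8 (reset): HEAD=work@C [dev=B main=C topic=C work=C]
After op 9 (checkout): HEAD=main@C [dev=B main=C topic=C work=C]
After op 10 (reset): HEAD=main@A [dev=B main=A topic=C work=C]
ancestors(main=A): ['A']
ancestors(topic=C): ['A', 'B', 'C']
common: ['A']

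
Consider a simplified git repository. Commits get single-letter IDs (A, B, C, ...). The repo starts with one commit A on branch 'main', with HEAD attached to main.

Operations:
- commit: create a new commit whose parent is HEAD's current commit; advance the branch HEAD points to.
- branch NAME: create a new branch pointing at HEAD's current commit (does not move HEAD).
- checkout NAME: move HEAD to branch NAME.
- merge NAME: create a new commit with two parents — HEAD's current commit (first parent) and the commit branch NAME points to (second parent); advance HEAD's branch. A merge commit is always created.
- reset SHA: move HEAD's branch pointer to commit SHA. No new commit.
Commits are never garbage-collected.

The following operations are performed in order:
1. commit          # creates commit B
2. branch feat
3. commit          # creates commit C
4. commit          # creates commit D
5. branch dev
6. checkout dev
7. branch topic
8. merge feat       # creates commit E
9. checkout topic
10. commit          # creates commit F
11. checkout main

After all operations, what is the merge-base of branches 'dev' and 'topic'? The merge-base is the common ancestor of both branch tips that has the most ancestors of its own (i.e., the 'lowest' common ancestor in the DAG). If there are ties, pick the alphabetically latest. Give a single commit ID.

After op 1 (commit): HEAD=main@B [main=B]
After op 2 (branch): HEAD=main@B [feat=B main=B]
After op 3 (commit): HEAD=main@C [feat=B main=C]
After op 4 (commit): HEAD=main@D [feat=B main=D]
After op 5 (branch): HEAD=main@D [dev=D feat=B main=D]
After op 6 (checkout): HEAD=dev@D [dev=D feat=B main=D]
After op 7 (branch): HEAD=dev@D [dev=D feat=B main=D topic=D]
After op 8 (merge): HEAD=dev@E [dev=E feat=B main=D topic=D]
After op 9 (checkout): HEAD=topic@D [dev=E feat=B main=D topic=D]
After op 10 (commit): HEAD=topic@F [dev=E feat=B main=D topic=F]
After op 11 (checkout): HEAD=main@D [dev=E feat=B main=D topic=F]
ancestors(dev=E): ['A', 'B', 'C', 'D', 'E']
ancestors(topic=F): ['A', 'B', 'C', 'D', 'F']
common: ['A', 'B', 'C', 'D']

Answer: D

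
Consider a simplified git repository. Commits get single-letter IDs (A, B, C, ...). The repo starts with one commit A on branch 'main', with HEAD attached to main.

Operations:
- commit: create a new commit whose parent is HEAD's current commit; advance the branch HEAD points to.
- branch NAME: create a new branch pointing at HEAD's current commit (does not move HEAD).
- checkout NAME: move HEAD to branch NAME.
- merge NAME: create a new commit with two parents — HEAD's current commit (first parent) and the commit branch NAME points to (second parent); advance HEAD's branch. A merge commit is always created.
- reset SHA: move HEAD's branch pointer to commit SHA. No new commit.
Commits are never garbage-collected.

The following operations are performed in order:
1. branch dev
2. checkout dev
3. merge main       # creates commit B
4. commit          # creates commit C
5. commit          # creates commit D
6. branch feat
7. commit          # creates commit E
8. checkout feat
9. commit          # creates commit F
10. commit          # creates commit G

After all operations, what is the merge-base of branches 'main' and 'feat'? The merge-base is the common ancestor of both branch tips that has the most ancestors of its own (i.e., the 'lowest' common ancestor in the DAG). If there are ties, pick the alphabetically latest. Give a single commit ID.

Answer: A

Derivation:
After op 1 (branch): HEAD=main@A [dev=A main=A]
After op 2 (checkout): HEAD=dev@A [dev=A main=A]
After op 3 (merge): HEAD=dev@B [dev=B main=A]
After op 4 (commit): HEAD=dev@C [dev=C main=A]
After op 5 (commit): HEAD=dev@D [dev=D main=A]
After op 6 (branch): HEAD=dev@D [dev=D feat=D main=A]
After op 7 (commit): HEAD=dev@E [dev=E feat=D main=A]
After op 8 (checkout): HEAD=feat@D [dev=E feat=D main=A]
After op 9 (commit): HEAD=feat@F [dev=E feat=F main=A]
After op 10 (commit): HEAD=feat@G [dev=E feat=G main=A]
ancestors(main=A): ['A']
ancestors(feat=G): ['A', 'B', 'C', 'D', 'F', 'G']
common: ['A']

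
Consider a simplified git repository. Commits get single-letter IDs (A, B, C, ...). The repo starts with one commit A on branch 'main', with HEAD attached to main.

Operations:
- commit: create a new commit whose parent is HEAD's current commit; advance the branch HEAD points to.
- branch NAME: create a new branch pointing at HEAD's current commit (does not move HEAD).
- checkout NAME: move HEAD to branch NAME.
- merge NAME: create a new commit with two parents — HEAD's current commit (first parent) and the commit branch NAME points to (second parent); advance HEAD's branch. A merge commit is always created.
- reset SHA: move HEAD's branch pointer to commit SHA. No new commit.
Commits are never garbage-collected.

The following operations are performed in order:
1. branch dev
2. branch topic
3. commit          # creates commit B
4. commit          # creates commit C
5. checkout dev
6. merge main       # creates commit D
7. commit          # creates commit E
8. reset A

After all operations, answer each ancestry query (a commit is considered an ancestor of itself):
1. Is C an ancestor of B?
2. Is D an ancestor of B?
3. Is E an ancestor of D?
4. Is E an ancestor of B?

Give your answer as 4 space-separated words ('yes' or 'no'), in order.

Answer: no no no no

Derivation:
After op 1 (branch): HEAD=main@A [dev=A main=A]
After op 2 (branch): HEAD=main@A [dev=A main=A topic=A]
After op 3 (commit): HEAD=main@B [dev=A main=B topic=A]
After op 4 (commit): HEAD=main@C [dev=A main=C topic=A]
After op 5 (checkout): HEAD=dev@A [dev=A main=C topic=A]
After op 6 (merge): HEAD=dev@D [dev=D main=C topic=A]
After op 7 (commit): HEAD=dev@E [dev=E main=C topic=A]
After op 8 (reset): HEAD=dev@A [dev=A main=C topic=A]
ancestors(B) = {A,B}; C in? no
ancestors(B) = {A,B}; D in? no
ancestors(D) = {A,B,C,D}; E in? no
ancestors(B) = {A,B}; E in? no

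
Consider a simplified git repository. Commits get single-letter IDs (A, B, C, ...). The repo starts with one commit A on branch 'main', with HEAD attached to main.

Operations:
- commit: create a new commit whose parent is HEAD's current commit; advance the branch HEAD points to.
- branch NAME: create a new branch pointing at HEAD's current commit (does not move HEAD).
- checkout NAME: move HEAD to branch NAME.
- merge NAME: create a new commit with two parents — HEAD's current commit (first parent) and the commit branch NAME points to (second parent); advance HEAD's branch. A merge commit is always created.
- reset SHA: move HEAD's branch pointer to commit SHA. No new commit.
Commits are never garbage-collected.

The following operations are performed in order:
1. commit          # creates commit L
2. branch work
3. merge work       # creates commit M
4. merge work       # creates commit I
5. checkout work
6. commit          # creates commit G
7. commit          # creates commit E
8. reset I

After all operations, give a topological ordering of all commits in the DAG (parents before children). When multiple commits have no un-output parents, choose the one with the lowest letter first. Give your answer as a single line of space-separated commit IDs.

After op 1 (commit): HEAD=main@L [main=L]
After op 2 (branch): HEAD=main@L [main=L work=L]
After op 3 (merge): HEAD=main@M [main=M work=L]
After op 4 (merge): HEAD=main@I [main=I work=L]
After op 5 (checkout): HEAD=work@L [main=I work=L]
After op 6 (commit): HEAD=work@G [main=I work=G]
After op 7 (commit): HEAD=work@E [main=I work=E]
After op 8 (reset): HEAD=work@I [main=I work=I]
commit A: parents=[]
commit E: parents=['G']
commit G: parents=['L']
commit I: parents=['M', 'L']
commit L: parents=['A']
commit M: parents=['L', 'L']

Answer: A L G E M I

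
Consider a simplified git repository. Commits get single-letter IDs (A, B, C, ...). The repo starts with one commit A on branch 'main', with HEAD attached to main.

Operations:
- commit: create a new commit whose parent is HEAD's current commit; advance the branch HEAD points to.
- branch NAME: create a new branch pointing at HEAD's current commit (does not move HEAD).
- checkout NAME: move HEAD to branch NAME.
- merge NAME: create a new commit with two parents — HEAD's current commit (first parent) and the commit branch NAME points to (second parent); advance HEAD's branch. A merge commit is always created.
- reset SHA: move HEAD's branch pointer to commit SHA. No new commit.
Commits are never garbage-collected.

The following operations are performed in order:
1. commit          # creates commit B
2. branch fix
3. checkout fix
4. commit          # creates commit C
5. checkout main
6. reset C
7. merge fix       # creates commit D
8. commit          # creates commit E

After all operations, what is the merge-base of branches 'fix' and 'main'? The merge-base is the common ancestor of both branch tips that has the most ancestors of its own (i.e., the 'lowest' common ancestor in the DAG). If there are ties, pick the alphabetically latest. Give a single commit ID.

Answer: C

Derivation:
After op 1 (commit): HEAD=main@B [main=B]
After op 2 (branch): HEAD=main@B [fix=B main=B]
After op 3 (checkout): HEAD=fix@B [fix=B main=B]
After op 4 (commit): HEAD=fix@C [fix=C main=B]
After op 5 (checkout): HEAD=main@B [fix=C main=B]
After op 6 (reset): HEAD=main@C [fix=C main=C]
After op 7 (merge): HEAD=main@D [fix=C main=D]
After op 8 (commit): HEAD=main@E [fix=C main=E]
ancestors(fix=C): ['A', 'B', 'C']
ancestors(main=E): ['A', 'B', 'C', 'D', 'E']
common: ['A', 'B', 'C']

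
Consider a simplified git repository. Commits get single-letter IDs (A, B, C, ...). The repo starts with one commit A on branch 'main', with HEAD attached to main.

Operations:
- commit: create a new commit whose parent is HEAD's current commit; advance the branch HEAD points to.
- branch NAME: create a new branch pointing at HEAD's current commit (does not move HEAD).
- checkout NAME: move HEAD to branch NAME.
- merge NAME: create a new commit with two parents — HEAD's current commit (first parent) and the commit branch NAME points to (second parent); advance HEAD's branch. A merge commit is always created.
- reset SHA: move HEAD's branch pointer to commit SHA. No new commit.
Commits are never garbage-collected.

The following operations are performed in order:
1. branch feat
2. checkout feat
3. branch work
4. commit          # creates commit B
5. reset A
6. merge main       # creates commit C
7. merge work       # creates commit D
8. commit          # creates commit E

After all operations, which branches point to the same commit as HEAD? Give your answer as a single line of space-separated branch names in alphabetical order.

After op 1 (branch): HEAD=main@A [feat=A main=A]
After op 2 (checkout): HEAD=feat@A [feat=A main=A]
After op 3 (branch): HEAD=feat@A [feat=A main=A work=A]
After op 4 (commit): HEAD=feat@B [feat=B main=A work=A]
After op 5 (reset): HEAD=feat@A [feat=A main=A work=A]
After op 6 (merge): HEAD=feat@C [feat=C main=A work=A]
After op 7 (merge): HEAD=feat@D [feat=D main=A work=A]
After op 8 (commit): HEAD=feat@E [feat=E main=A work=A]

Answer: feat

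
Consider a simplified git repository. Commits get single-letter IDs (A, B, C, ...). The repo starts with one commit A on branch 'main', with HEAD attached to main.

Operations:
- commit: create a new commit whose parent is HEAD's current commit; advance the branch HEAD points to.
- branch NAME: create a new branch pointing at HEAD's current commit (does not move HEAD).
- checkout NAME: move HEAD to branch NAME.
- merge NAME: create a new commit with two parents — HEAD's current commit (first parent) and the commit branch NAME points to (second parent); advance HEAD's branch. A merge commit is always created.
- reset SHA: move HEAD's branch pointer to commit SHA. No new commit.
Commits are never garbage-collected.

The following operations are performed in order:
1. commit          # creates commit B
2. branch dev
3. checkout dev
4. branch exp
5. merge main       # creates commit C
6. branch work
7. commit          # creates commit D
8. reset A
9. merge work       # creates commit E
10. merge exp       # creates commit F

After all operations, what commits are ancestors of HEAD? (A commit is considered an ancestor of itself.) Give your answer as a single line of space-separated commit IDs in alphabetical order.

After op 1 (commit): HEAD=main@B [main=B]
After op 2 (branch): HEAD=main@B [dev=B main=B]
After op 3 (checkout): HEAD=dev@B [dev=B main=B]
After op 4 (branch): HEAD=dev@B [dev=B exp=B main=B]
After op 5 (merge): HEAD=dev@C [dev=C exp=B main=B]
After op 6 (branch): HEAD=dev@C [dev=C exp=B main=B work=C]
After op 7 (commit): HEAD=dev@D [dev=D exp=B main=B work=C]
After op 8 (reset): HEAD=dev@A [dev=A exp=B main=B work=C]
After op 9 (merge): HEAD=dev@E [dev=E exp=B main=B work=C]
After op 10 (merge): HEAD=dev@F [dev=F exp=B main=B work=C]

Answer: A B C E F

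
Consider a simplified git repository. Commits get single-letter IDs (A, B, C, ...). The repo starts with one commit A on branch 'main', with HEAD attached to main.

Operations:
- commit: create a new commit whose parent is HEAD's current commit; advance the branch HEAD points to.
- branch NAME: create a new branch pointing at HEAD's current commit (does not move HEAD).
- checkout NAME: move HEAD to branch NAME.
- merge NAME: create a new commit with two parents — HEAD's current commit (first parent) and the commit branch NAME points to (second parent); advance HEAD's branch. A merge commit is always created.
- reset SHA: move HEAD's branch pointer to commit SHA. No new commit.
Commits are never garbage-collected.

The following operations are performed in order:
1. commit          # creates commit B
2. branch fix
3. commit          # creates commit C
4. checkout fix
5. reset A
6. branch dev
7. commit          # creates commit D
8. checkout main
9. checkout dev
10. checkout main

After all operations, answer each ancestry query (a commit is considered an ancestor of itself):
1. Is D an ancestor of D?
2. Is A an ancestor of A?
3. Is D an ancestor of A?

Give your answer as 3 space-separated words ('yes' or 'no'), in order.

Answer: yes yes no

Derivation:
After op 1 (commit): HEAD=main@B [main=B]
After op 2 (branch): HEAD=main@B [fix=B main=B]
After op 3 (commit): HEAD=main@C [fix=B main=C]
After op 4 (checkout): HEAD=fix@B [fix=B main=C]
After op 5 (reset): HEAD=fix@A [fix=A main=C]
After op 6 (branch): HEAD=fix@A [dev=A fix=A main=C]
After op 7 (commit): HEAD=fix@D [dev=A fix=D main=C]
After op 8 (checkout): HEAD=main@C [dev=A fix=D main=C]
After op 9 (checkout): HEAD=dev@A [dev=A fix=D main=C]
After op 10 (checkout): HEAD=main@C [dev=A fix=D main=C]
ancestors(D) = {A,D}; D in? yes
ancestors(A) = {A}; A in? yes
ancestors(A) = {A}; D in? no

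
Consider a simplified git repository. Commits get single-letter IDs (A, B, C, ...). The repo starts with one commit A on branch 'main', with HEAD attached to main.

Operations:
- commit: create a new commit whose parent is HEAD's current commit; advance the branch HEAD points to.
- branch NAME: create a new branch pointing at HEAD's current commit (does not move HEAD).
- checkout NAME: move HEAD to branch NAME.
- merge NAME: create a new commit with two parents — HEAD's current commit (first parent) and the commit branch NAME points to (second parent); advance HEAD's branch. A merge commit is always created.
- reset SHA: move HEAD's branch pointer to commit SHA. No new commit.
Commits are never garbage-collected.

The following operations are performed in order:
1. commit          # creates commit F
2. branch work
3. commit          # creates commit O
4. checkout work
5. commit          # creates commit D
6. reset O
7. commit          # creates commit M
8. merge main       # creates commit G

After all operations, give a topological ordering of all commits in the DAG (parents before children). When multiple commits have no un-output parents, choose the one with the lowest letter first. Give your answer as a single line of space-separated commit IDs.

After op 1 (commit): HEAD=main@F [main=F]
After op 2 (branch): HEAD=main@F [main=F work=F]
After op 3 (commit): HEAD=main@O [main=O work=F]
After op 4 (checkout): HEAD=work@F [main=O work=F]
After op 5 (commit): HEAD=work@D [main=O work=D]
After op 6 (reset): HEAD=work@O [main=O work=O]
After op 7 (commit): HEAD=work@M [main=O work=M]
After op 8 (merge): HEAD=work@G [main=O work=G]
commit A: parents=[]
commit D: parents=['F']
commit F: parents=['A']
commit G: parents=['M', 'O']
commit M: parents=['O']
commit O: parents=['F']

Answer: A F D O M G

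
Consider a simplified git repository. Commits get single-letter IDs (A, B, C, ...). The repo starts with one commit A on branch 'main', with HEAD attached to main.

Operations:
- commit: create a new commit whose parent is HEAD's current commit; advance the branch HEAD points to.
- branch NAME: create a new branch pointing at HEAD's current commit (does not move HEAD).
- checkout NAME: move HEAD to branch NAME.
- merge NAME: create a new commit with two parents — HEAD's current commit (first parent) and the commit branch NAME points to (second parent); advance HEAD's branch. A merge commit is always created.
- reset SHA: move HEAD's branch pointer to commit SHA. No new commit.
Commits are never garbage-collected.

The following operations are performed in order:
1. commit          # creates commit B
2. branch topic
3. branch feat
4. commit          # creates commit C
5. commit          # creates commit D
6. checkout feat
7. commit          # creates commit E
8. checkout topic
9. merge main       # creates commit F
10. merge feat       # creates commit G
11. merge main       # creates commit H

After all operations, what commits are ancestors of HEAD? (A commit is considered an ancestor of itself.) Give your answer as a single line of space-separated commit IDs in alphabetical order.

Answer: A B C D E F G H

Derivation:
After op 1 (commit): HEAD=main@B [main=B]
After op 2 (branch): HEAD=main@B [main=B topic=B]
After op 3 (branch): HEAD=main@B [feat=B main=B topic=B]
After op 4 (commit): HEAD=main@C [feat=B main=C topic=B]
After op 5 (commit): HEAD=main@D [feat=B main=D topic=B]
After op 6 (checkout): HEAD=feat@B [feat=B main=D topic=B]
After op 7 (commit): HEAD=feat@E [feat=E main=D topic=B]
After op 8 (checkout): HEAD=topic@B [feat=E main=D topic=B]
After op 9 (merge): HEAD=topic@F [feat=E main=D topic=F]
After op 10 (merge): HEAD=topic@G [feat=E main=D topic=G]
After op 11 (merge): HEAD=topic@H [feat=E main=D topic=H]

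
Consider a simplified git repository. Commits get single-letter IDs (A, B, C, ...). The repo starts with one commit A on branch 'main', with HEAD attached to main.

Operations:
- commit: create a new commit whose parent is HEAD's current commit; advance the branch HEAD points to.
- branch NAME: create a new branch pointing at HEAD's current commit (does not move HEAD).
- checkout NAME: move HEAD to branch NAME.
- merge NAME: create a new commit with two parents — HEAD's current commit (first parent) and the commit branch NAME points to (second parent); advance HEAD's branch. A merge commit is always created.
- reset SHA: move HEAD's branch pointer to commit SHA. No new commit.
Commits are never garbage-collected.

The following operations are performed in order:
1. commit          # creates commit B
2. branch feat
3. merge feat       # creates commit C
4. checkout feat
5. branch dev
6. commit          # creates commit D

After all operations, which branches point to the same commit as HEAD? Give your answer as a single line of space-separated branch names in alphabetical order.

Answer: feat

Derivation:
After op 1 (commit): HEAD=main@B [main=B]
After op 2 (branch): HEAD=main@B [feat=B main=B]
After op 3 (merge): HEAD=main@C [feat=B main=C]
After op 4 (checkout): HEAD=feat@B [feat=B main=C]
After op 5 (branch): HEAD=feat@B [dev=B feat=B main=C]
After op 6 (commit): HEAD=feat@D [dev=B feat=D main=C]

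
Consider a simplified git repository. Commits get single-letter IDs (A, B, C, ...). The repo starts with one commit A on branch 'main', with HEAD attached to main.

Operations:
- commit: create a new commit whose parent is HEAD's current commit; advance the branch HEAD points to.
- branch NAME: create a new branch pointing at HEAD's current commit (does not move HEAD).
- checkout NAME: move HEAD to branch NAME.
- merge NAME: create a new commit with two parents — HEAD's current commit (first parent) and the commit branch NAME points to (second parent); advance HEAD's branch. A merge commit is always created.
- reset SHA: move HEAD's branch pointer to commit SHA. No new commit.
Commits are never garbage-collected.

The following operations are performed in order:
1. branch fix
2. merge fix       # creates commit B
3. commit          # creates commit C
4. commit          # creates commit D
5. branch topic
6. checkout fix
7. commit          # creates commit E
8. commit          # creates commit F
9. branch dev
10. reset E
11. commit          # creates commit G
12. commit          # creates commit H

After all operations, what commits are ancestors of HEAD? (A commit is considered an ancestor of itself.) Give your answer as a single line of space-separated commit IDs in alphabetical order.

After op 1 (branch): HEAD=main@A [fix=A main=A]
After op 2 (merge): HEAD=main@B [fix=A main=B]
After op 3 (commit): HEAD=main@C [fix=A main=C]
After op 4 (commit): HEAD=main@D [fix=A main=D]
After op 5 (branch): HEAD=main@D [fix=A main=D topic=D]
After op 6 (checkout): HEAD=fix@A [fix=A main=D topic=D]
After op 7 (commit): HEAD=fix@E [fix=E main=D topic=D]
After op 8 (commit): HEAD=fix@F [fix=F main=D topic=D]
After op 9 (branch): HEAD=fix@F [dev=F fix=F main=D topic=D]
After op 10 (reset): HEAD=fix@E [dev=F fix=E main=D topic=D]
After op 11 (commit): HEAD=fix@G [dev=F fix=G main=D topic=D]
After op 12 (commit): HEAD=fix@H [dev=F fix=H main=D topic=D]

Answer: A E G H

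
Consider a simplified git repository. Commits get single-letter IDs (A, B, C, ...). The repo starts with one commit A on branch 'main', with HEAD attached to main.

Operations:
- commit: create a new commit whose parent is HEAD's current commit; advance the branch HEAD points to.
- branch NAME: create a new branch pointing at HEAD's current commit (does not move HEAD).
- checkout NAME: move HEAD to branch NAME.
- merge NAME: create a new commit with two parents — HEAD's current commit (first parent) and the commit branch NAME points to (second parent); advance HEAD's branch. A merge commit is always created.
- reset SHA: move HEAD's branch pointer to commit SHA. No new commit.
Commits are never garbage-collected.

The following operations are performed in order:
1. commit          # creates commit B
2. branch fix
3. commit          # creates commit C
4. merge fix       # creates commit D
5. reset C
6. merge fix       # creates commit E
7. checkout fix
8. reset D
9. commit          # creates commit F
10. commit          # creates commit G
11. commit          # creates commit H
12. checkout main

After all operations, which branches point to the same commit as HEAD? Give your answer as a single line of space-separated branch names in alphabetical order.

After op 1 (commit): HEAD=main@B [main=B]
After op 2 (branch): HEAD=main@B [fix=B main=B]
After op 3 (commit): HEAD=main@C [fix=B main=C]
After op 4 (merge): HEAD=main@D [fix=B main=D]
After op 5 (reset): HEAD=main@C [fix=B main=C]
After op 6 (merge): HEAD=main@E [fix=B main=E]
After op 7 (checkout): HEAD=fix@B [fix=B main=E]
After op 8 (reset): HEAD=fix@D [fix=D main=E]
After op 9 (commit): HEAD=fix@F [fix=F main=E]
After op 10 (commit): HEAD=fix@G [fix=G main=E]
After op 11 (commit): HEAD=fix@H [fix=H main=E]
After op 12 (checkout): HEAD=main@E [fix=H main=E]

Answer: main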